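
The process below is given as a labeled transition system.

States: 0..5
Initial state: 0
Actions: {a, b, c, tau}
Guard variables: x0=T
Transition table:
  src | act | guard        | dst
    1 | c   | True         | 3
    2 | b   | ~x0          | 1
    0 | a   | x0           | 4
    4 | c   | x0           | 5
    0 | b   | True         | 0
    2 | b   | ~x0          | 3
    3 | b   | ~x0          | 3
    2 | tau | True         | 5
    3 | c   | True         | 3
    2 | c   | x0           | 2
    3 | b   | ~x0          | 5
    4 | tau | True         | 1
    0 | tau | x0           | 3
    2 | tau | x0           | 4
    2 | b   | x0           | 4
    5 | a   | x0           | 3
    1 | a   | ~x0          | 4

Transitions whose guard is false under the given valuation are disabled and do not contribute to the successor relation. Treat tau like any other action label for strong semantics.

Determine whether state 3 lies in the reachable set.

Answer: REACHABLE

Analysis:
Guard filter leaves 12 enabled edge(s).
L0 = {0}
L1 = {3,4}  total {0,3,4}
L2 = {1,5}  total {0,1,3,4,5}
Reach set: {0,1,3,4,5}
trace reaching 3: tau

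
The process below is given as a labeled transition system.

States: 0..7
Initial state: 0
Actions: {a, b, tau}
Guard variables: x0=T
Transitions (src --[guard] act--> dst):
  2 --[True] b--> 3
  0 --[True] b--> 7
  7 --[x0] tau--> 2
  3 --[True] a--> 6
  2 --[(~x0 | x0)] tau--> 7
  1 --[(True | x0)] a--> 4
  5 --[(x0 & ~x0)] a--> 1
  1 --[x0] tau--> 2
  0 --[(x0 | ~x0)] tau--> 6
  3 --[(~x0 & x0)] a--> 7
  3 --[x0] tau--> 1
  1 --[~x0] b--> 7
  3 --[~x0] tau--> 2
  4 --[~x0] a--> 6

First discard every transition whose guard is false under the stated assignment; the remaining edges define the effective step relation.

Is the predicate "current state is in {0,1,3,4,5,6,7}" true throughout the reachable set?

Answer: INVARIANT VIOLATED at state 2

Working:
Allowed set {0,1,3,4,5,6,7}
R = {0,1,2,3,4,6,7}
  0: ✓
  1: ✓
  2: ✗ unsafe
  3: ✓
  4: ✓
  6: ✓
  7: ✓
counterexample path to 2: b·tau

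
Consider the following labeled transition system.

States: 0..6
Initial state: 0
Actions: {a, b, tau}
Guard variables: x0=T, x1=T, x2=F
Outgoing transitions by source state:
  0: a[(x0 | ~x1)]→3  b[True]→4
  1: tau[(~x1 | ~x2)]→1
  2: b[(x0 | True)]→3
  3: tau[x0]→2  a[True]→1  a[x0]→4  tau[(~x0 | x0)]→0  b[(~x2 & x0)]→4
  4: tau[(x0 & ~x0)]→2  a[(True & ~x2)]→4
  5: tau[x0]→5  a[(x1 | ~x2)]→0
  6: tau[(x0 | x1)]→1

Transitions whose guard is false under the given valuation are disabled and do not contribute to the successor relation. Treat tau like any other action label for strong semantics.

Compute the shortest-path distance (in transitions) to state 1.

Layered search for 1:
  depth 0: {0}
  depth 1: {3,4}
  depth 2: {1,2}
1 enters at depth 2; path a·a

Answer: 2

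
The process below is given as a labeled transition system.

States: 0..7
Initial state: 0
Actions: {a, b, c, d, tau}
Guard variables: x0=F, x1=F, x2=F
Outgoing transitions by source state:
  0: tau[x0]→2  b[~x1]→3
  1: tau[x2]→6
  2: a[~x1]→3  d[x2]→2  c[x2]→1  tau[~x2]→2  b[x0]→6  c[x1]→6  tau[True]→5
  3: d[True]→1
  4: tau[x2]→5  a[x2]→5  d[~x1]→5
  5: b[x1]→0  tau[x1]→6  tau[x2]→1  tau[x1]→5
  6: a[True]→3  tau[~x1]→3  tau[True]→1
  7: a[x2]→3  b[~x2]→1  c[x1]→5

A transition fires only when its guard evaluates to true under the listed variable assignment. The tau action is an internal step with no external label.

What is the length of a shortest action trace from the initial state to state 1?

Answer: 2

Trace:
BFS to 1:
  depth 0: {0}
  depth 1: {3}
  depth 2: {1}
depth(1)=2, e.g. b·d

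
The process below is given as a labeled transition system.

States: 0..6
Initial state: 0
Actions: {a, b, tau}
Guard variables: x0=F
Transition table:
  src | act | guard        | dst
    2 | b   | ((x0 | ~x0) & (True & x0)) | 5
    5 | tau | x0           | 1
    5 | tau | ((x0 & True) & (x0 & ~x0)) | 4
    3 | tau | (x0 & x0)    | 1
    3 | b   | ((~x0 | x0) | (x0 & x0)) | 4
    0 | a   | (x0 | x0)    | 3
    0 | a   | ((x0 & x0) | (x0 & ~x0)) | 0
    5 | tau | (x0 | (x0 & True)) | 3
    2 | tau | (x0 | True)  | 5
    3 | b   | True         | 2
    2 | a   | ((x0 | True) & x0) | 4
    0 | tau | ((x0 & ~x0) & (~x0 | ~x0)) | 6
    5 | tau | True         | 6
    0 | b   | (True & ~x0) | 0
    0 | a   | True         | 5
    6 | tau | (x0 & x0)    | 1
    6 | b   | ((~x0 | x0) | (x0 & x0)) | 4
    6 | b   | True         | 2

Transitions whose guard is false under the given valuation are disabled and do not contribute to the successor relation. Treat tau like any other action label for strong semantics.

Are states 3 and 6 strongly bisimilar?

Bisimulation quotient by refinement:
  round 0: {{0,1,2,3,4,5,6}}
  round 1: {{0},{1,4},{2,5},{3,6}}
  round 2: {{0},{1,4},{2},{3,6},{5}}
5 equivalence class(es) (converged in 3)
class of 3: {3,6}; class of 6: {3,6}

Answer: BISIMILAR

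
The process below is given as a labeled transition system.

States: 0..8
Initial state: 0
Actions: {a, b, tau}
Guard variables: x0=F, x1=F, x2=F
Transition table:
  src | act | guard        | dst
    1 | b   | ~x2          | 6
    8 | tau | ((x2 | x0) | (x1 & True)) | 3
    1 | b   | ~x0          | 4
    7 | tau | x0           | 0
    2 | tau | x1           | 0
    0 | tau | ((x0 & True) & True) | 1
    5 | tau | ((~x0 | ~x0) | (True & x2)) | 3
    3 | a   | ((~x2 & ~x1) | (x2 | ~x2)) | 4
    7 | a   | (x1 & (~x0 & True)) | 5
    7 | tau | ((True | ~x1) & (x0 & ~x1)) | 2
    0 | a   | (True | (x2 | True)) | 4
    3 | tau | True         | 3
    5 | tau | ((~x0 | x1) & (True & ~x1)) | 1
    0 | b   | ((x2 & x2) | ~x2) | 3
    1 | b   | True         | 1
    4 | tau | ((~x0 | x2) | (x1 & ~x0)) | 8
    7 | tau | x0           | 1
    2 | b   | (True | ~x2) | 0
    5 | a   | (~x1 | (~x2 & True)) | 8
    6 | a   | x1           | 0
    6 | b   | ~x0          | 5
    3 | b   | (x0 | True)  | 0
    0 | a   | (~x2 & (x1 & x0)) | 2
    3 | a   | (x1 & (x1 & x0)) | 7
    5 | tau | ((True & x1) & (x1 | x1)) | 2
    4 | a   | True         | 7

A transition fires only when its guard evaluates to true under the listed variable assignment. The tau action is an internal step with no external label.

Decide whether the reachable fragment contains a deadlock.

R = {0,3,4,7,8}
  0: a→4  b→3  [2 exit(s)]
  3: a→4  b→0  tau→3  [3 exit(s)]
  4: a→7  tau→8  [2 exit(s)]
  7: ∅  [deadlock]
  8: ∅  [deadlock]
witness 7: a·a

Answer: DEADLOCK at state 7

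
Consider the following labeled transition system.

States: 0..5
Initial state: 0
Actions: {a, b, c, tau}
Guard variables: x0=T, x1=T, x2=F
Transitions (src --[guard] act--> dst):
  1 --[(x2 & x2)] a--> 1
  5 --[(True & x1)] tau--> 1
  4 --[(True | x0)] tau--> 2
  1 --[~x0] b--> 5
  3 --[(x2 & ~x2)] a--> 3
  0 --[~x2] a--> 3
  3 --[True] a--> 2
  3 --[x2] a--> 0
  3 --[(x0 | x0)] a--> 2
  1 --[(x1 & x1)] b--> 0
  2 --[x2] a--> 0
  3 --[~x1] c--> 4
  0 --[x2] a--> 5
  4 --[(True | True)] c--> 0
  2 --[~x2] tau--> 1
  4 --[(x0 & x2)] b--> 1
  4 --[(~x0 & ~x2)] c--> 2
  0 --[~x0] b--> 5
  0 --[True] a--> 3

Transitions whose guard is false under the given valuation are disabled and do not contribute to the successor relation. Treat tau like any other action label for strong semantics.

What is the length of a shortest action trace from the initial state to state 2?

Breadth-first toward 2:
  L0 = {0}
  L1 = {3}
  L2 = {2}
depth(2)=2, e.g. a·a

Answer: 2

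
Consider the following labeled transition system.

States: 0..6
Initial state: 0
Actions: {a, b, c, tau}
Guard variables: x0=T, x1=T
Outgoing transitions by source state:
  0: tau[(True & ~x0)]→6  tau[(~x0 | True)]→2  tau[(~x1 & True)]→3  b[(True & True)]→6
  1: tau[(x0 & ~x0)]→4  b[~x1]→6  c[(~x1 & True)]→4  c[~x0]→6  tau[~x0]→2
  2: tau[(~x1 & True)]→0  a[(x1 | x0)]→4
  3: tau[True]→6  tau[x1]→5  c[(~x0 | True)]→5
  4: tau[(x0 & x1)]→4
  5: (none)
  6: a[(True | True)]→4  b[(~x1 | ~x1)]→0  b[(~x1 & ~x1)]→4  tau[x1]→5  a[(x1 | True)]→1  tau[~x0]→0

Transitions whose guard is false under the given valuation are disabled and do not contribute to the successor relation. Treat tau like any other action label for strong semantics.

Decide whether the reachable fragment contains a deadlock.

R = {0,1,2,4,5,6}
  0: b→6  tau→2  [2 exit(s)]
  1: ∅  [no exit]
  2: a→4  [1 exit(s)]
  4: tau→4  [1 exit(s)]
  5: ∅  [no exit]
  6: a→1  a→4  tau→5  [3 exit(s)]
witness 1: b·a

Answer: DEADLOCK at state 1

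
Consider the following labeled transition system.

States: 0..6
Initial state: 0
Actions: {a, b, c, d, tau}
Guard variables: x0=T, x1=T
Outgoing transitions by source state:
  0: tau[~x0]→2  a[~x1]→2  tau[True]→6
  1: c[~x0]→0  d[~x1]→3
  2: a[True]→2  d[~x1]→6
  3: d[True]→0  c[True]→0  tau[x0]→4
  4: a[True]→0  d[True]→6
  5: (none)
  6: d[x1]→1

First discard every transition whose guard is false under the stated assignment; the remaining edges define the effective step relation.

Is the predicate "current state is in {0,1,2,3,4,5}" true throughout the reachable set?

Answer: INVARIANT VIOLATED at state 6

Trace:
Safe = {0,1,2,3,4,5}
Reachable = {0,1,6}
  0: safe
  1: safe
  6: outside
counterexample path to 6: tau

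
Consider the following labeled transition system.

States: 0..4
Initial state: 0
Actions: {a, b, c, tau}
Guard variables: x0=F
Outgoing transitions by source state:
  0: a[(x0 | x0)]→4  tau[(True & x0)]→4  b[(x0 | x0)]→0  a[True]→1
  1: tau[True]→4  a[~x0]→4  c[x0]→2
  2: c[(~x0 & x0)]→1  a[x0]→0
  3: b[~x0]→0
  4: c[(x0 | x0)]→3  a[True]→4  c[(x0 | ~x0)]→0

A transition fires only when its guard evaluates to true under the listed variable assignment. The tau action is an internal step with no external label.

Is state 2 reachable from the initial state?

Answer: UNREACHABLE

Working:
Guard filter leaves 6 enabled edge(s).
L0 = {0}
L1 = {1}  total {0,1}
L2 = {4}  total {0,1,4}
Reachable = {0,1,4}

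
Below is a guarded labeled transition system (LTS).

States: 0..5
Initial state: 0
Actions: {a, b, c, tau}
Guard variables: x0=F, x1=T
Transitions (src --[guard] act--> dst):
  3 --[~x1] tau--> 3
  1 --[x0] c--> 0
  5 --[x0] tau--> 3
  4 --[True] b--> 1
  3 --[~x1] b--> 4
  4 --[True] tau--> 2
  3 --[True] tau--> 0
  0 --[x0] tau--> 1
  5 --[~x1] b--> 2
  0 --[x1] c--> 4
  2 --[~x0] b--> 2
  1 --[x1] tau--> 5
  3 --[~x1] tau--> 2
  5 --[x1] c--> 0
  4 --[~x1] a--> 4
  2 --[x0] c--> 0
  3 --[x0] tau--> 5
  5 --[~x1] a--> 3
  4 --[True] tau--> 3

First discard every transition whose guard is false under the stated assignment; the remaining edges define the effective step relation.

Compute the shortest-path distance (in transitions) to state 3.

Layered search for 3:
  Layer 0: {0}
  Layer 1: {4}
  Layer 2: {1,2,3}
3 enters at depth 2; path c·tau

Answer: 2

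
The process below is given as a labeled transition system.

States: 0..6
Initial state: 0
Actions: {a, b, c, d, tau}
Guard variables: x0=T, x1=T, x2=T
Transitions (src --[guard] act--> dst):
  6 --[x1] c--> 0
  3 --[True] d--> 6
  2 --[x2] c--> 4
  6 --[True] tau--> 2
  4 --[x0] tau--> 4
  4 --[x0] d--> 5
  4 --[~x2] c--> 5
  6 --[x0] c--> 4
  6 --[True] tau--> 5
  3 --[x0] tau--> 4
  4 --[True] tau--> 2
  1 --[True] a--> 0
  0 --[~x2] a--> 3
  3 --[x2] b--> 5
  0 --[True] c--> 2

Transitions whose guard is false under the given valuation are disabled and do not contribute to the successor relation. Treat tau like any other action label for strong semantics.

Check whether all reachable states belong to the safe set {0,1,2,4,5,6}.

Answer: INVARIANT HOLDS

Trace:
Inv-set: {0,1,2,4,5,6}
R = {0,2,4,5}
  0: safe
  2: safe
  4: safe
  5: safe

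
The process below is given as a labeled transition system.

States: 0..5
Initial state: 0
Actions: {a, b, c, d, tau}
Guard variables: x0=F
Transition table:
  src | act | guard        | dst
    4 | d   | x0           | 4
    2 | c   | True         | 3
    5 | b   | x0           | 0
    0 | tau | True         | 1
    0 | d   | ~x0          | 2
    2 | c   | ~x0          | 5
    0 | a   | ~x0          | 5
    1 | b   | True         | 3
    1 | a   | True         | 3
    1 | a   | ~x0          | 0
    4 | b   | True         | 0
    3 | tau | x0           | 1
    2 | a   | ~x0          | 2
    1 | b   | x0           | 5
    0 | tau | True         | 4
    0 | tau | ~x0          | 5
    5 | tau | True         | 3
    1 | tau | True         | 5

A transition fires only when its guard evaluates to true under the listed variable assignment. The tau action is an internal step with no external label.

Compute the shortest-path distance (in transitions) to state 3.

Breadth-first toward 3:
  L0 = {0}
  L1 = {1,2,4,5}
  L2 = {3}
first hit 3 at d=2 via a·tau

Answer: 2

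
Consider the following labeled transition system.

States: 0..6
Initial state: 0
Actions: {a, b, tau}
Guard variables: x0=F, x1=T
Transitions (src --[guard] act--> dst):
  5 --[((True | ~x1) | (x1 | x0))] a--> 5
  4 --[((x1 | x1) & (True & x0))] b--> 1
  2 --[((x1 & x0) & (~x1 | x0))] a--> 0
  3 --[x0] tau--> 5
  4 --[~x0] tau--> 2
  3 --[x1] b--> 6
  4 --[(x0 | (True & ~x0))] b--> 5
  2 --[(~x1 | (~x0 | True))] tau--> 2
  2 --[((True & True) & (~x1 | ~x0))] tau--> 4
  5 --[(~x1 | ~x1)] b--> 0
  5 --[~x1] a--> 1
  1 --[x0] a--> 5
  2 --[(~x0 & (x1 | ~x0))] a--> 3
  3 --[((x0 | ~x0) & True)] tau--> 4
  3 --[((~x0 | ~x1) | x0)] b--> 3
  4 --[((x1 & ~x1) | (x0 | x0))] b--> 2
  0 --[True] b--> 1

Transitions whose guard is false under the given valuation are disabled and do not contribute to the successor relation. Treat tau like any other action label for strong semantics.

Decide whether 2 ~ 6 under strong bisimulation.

Answer: NOT BISIMILAR

Trace:
Bisimulation quotient by refinement:
  π0 = {{0,1,2,3,4,5,6}}
  π1 = {{0},{1,6},{2},{3,4},{5}}
  π2 = {{0},{1,6},{2},{3},{4},{5}}
stable after 3 split(s): 6 block(s)
2∈{2}, 6∈{1,6}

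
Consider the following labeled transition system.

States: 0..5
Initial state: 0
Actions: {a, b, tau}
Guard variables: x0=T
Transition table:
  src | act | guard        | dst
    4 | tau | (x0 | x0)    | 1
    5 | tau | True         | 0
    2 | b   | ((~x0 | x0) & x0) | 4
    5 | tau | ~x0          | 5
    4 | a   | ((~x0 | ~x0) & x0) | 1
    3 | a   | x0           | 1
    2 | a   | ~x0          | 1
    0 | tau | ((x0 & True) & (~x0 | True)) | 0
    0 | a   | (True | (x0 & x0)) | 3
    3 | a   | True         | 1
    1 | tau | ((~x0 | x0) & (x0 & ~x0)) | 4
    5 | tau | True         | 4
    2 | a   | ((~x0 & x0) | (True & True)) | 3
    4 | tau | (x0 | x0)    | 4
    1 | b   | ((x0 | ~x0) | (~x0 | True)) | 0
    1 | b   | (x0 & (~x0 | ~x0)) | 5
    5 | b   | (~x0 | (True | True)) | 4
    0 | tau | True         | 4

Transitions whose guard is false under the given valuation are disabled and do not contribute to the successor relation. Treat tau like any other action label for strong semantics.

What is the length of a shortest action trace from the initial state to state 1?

Answer: 2

Working:
Layered search for 1:
  depth 0: {0}
  depth 1: {3,4}
  depth 2: {1}
1 enters at depth 2; path a·a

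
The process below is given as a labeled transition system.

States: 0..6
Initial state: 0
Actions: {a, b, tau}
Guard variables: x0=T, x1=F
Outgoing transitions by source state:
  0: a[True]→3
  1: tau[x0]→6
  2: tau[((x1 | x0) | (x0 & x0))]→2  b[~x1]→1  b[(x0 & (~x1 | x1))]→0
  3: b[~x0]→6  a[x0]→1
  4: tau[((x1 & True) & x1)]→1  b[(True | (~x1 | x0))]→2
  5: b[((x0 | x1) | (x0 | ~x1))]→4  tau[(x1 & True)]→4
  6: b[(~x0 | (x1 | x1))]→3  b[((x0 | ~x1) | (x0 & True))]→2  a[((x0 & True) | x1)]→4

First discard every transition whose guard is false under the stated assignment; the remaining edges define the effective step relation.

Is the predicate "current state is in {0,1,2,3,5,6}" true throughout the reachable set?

Safe = {0,1,2,3,5,6}
Reach set: {0,1,2,3,4,6}
  0: ok
  1: ok
  2: ok
  3: ok
  4: VIOLATES
  6: ok
witness against invariant: a·a·tau·a → 4

Answer: INVARIANT VIOLATED at state 4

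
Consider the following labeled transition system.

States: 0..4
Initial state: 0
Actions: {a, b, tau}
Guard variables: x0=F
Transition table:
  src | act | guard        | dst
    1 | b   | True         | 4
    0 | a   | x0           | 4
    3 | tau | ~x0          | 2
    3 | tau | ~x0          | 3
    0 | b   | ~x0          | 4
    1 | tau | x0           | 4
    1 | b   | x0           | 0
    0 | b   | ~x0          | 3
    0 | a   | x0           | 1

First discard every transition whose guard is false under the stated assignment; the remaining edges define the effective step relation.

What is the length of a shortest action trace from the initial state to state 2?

Breadth-first toward 2:
  depth 0: {0}
  depth 1: {3,4}
  depth 2: {2}
2 enters at depth 2; path b·tau

Answer: 2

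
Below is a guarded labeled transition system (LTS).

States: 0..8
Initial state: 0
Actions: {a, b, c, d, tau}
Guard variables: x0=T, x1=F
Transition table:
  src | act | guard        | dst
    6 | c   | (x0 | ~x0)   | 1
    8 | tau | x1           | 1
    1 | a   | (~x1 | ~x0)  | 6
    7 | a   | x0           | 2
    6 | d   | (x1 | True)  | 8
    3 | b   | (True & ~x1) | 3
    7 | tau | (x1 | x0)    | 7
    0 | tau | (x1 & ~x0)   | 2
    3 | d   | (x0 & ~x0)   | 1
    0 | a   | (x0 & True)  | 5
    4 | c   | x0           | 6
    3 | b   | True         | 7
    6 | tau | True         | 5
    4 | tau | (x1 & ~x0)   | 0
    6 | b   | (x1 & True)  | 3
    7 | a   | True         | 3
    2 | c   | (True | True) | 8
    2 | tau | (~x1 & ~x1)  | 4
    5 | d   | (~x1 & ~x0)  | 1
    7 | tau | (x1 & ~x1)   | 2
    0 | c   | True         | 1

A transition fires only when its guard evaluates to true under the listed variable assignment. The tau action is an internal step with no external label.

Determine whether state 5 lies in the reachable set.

Guard filter leaves 14 enabled edge(s).
L0 = {0}
L1 = {1,5}  cumulative {0,1,5}
L2 = {6}  cumulative {0,1,5,6}
L3 = {8}  cumulative {0,1,5,6,8}
R = {0,1,5,6,8}
trace reaching 5: a

Answer: REACHABLE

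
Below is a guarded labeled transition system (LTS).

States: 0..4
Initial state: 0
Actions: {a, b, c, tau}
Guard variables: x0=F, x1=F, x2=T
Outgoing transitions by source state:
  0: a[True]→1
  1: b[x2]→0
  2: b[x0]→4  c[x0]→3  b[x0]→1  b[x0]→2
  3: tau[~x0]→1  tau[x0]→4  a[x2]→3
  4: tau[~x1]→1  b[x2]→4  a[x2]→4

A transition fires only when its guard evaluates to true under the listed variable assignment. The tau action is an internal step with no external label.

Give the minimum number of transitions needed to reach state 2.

Answer: UNREACHABLE

Analysis:
Breadth-first toward 2:
  depth 0: {0}
  depth 1: {1}
2 never appears.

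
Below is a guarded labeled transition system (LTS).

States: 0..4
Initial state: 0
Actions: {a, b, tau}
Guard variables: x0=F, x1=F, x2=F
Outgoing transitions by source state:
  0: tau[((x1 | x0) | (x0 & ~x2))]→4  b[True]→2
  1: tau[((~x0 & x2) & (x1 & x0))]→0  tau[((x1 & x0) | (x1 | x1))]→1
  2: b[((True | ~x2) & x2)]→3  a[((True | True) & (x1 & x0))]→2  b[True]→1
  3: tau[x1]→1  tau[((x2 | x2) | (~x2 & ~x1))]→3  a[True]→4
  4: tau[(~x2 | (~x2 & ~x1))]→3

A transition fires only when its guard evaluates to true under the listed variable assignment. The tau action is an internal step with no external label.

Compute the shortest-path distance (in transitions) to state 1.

Answer: 2

Analysis:
Breadth-first toward 1:
  Layer 0: {0}
  Layer 1: {2}
  Layer 2: {1}
1 enters at depth 2; path b·b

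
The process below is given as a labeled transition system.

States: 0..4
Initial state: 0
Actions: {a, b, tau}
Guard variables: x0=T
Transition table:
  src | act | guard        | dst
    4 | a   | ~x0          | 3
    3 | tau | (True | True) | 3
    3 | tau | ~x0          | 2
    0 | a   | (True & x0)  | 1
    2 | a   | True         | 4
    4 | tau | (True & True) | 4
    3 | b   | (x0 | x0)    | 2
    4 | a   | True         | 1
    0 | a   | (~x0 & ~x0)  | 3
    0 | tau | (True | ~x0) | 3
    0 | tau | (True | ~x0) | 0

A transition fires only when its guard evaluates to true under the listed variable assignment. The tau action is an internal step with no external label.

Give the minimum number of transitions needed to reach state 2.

Answer: 2

Analysis:
Layered search for 2:
  L0 = {0}
  L1 = {1,3}
  L2 = {2}
2 enters at depth 2; path tau·b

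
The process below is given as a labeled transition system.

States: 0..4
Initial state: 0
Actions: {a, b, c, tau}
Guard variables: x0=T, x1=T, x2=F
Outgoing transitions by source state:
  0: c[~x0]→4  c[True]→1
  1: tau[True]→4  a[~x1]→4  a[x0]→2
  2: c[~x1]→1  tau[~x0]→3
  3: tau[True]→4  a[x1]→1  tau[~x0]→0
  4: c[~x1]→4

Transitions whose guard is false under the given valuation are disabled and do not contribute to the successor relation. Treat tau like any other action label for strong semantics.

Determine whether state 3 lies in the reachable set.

After dropping false guards: 5 live edges.
depth 0: {0}
depth 1: {1}  cumulative {0,1}
depth 2: {2,4}  cumulative {0,1,2,4}
R = {0,1,2,4}

Answer: UNREACHABLE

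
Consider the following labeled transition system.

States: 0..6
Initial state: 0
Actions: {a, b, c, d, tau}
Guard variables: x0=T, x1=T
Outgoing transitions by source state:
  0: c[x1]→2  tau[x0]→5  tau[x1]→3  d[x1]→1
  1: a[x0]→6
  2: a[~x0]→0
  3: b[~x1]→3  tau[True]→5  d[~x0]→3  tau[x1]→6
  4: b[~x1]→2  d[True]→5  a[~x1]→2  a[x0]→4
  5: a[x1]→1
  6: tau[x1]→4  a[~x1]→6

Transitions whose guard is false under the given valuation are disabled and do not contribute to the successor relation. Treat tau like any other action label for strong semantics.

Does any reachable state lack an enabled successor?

Answer: DEADLOCK at state 2

Trace:
R = {0,1,2,3,4,5,6}
  0: c→2  d→1  tau→3  tau→5  [deg 4]
  1: a→6  [deg 1]
  2: ∅  [no exit]
  3: tau→5  tau→6  [deg 2]
  4: a→4  d→5  [deg 2]
  5: a→1  [deg 1]
  6: tau→4  [deg 1]
witness 2: c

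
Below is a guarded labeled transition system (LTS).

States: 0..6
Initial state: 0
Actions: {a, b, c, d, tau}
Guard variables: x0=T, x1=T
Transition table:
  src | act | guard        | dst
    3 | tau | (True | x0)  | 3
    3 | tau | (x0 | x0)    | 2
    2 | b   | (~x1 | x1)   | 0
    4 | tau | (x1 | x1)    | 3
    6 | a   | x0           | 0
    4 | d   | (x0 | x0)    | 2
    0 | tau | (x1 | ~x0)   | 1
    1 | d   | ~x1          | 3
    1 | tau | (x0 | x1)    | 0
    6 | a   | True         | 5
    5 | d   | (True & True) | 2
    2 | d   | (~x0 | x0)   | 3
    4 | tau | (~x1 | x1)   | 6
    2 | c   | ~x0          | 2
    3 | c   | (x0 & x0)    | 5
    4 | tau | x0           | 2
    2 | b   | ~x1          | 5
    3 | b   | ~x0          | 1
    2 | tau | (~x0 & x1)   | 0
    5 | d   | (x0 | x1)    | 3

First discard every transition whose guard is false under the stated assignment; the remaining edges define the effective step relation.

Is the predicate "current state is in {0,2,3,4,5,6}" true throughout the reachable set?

Safe = {0,2,3,4,5,6}
Reachable = {0,1}
  0: safe
  1: VIOLATES
reach 1 via tau — violates

Answer: INVARIANT VIOLATED at state 1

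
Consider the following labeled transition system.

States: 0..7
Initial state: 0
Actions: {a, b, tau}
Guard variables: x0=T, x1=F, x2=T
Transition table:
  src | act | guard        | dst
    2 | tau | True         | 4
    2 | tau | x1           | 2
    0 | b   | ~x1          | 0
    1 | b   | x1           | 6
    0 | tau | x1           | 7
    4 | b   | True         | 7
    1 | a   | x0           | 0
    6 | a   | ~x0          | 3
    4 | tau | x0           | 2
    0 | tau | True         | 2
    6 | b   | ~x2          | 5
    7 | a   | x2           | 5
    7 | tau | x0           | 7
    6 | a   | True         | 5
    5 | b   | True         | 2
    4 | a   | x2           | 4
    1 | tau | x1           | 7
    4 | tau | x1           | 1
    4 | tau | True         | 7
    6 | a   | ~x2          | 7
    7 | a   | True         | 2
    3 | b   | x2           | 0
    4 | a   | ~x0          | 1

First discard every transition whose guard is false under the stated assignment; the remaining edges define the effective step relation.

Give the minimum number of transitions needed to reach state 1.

Answer: UNREACHABLE

Working:
Layered search for 1:
  L0 = {0}
  L1 = {2}
  L2 = {4}
  L3 = {7}
  L4 = {5}
1 never appears.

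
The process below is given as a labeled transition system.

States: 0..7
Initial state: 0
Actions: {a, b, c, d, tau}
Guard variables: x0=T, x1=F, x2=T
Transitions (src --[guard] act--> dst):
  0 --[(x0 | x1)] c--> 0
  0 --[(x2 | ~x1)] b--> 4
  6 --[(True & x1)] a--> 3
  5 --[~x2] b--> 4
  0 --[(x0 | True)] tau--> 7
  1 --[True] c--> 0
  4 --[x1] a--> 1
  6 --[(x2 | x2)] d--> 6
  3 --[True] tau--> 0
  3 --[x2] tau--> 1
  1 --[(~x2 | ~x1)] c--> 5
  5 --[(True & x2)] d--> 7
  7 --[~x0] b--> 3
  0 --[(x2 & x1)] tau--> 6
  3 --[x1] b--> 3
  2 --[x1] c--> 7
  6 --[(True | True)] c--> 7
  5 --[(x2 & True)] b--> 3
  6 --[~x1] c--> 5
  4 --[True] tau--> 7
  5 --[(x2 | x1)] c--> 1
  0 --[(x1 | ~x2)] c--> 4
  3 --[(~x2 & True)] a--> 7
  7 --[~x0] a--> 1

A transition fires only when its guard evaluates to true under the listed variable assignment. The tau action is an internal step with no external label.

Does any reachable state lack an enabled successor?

Reachable = {0,4,7}
  0: b→4  c→0  tau→7  [deg 3]
  4: tau→7  [deg 1]
  7: ∅  [no exit]
trace reaching 7: tau

Answer: DEADLOCK at state 7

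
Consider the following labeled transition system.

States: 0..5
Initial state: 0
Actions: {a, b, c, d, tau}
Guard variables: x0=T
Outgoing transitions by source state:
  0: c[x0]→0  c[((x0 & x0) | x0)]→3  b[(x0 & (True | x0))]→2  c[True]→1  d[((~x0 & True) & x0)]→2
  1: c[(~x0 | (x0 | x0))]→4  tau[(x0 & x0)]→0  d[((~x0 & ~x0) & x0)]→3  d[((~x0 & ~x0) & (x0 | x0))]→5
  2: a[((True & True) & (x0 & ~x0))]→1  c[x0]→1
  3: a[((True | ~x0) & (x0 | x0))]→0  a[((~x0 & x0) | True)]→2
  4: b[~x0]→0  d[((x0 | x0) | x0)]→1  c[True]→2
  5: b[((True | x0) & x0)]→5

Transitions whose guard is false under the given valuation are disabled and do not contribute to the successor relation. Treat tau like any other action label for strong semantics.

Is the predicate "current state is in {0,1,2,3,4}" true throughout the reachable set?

Safe = {0,1,2,3,4}
Reach set: {0,1,2,3,4}
  0: ✓
  1: ✓
  2: ✓
  3: ✓
  4: ✓

Answer: INVARIANT HOLDS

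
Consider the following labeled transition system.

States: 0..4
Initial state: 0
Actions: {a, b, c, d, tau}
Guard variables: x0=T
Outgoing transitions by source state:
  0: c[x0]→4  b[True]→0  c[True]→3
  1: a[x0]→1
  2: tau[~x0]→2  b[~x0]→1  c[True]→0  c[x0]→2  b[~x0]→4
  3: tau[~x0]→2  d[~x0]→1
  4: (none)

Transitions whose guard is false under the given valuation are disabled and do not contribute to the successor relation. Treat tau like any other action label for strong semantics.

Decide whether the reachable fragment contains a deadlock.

Reach set: {0,3,4}
  0: b→0  c→3  c→4  [deg 3]
  3: ∅  [no exit]
  4: ∅  [no exit]
Path to 3: c

Answer: DEADLOCK at state 3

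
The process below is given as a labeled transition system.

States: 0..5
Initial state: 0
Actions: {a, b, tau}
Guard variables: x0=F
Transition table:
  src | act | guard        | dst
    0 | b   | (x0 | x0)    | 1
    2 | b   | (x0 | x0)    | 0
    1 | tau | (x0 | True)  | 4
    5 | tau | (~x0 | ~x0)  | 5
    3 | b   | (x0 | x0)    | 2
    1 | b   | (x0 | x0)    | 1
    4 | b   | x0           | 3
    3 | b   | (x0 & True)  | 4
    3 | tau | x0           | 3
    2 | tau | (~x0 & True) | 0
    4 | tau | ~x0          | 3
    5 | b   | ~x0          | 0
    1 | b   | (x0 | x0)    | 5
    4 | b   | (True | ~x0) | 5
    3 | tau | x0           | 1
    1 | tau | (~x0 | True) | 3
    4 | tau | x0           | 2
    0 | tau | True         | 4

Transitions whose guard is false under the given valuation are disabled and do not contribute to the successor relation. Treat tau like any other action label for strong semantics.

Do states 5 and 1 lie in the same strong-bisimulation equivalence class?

Bisimulation quotient by refinement:
  P[0] = {{0,1,2,3,4,5}}
  P[1] = {{0,1,2},{3},{4,5}}
  P[2] = {{0},{1},{2},{3},{4},{5}}
6 equivalence class(es) (converged in 3)
5∈{5}, 1∈{1}

Answer: NOT BISIMILAR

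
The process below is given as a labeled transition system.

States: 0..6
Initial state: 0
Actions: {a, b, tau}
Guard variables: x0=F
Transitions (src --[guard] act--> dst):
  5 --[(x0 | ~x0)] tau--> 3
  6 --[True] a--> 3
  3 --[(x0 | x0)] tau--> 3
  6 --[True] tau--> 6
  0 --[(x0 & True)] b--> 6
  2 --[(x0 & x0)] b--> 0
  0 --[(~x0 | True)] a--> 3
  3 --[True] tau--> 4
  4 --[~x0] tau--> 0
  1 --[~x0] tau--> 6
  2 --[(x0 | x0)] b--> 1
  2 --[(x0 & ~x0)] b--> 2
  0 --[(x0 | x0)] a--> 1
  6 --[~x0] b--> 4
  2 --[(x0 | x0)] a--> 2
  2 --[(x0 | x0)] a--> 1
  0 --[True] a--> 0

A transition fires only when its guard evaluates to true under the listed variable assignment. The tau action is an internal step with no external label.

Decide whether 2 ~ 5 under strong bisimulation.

Answer: NOT BISIMILAR

Trace:
Bisimulation quotient by refinement:
  P[0] = {{0,1,2,3,4,5,6}}
  P[1] = {{0},{1,3,4,5},{2},{6}}
  P[2] = {{0},{1},{2},{3,5},{4},{6}}
  P[3] = {{0},{1},{2},{3},{4},{5},{6}}
7 equivalence class(es) (converged in 4)
2∈{2}, 5∈{5}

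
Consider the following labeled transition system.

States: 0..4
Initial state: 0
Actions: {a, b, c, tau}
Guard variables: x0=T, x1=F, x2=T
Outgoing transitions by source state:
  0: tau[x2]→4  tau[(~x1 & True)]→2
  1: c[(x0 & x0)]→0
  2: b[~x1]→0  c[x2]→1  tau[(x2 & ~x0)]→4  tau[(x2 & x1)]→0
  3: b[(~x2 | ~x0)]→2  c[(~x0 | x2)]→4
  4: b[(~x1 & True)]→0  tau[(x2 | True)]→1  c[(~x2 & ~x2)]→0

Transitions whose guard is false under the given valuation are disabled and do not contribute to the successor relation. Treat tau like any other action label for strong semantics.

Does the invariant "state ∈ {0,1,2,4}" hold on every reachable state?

Answer: INVARIANT HOLDS

Analysis:
Inv-set: {0,1,2,4}
Reachable = {0,1,2,4}
  0: ok
  1: ok
  2: ok
  4: ok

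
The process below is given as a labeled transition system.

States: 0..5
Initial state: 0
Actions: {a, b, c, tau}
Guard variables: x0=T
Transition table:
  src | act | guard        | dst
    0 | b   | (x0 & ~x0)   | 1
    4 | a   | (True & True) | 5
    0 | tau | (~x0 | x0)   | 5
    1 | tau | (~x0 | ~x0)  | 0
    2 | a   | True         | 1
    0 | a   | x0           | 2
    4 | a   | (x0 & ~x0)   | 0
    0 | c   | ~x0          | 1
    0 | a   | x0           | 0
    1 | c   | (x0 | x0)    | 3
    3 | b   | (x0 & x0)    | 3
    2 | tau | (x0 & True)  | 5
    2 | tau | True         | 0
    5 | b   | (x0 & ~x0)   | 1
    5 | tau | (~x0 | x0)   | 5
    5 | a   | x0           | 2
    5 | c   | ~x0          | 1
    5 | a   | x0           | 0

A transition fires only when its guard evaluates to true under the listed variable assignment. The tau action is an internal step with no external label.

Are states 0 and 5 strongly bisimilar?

Bisimulation quotient by refinement:
  round 0: {{0,1,2,3,4,5}}
  round 1: {{0,2,5},{1},{3},{4}}
  round 2: {{0,5},{1},{2},{3},{4}}
Fixed point at round 3; 5 class(es).
0∈{0,5}, 5∈{0,5}

Answer: BISIMILAR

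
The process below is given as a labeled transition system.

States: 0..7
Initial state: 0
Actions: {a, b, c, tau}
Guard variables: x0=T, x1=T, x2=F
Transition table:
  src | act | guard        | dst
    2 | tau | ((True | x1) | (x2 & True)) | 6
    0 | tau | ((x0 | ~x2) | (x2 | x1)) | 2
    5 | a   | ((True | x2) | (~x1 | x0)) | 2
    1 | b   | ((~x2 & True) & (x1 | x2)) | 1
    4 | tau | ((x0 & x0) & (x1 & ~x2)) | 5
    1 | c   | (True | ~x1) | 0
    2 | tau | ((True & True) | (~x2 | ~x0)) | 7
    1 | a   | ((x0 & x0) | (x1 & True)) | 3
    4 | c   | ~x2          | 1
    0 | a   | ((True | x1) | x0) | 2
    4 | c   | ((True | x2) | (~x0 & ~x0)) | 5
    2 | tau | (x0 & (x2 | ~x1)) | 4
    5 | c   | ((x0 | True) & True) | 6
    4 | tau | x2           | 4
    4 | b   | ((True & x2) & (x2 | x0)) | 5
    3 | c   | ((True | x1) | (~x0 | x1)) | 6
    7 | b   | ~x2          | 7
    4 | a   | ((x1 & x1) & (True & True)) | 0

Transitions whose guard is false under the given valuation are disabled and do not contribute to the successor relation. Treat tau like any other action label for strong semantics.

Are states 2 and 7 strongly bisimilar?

Compute ~ classes (split until stable):
  P[0] = {{0,1,2,3,4,5,6,7}}
  P[1] = {{0},{1},{2},{3},{4},{5},{6},{7}}
stable after 2 split(s): 8 block(s)
[2]={2}  [7]={7}

Answer: NOT BISIMILAR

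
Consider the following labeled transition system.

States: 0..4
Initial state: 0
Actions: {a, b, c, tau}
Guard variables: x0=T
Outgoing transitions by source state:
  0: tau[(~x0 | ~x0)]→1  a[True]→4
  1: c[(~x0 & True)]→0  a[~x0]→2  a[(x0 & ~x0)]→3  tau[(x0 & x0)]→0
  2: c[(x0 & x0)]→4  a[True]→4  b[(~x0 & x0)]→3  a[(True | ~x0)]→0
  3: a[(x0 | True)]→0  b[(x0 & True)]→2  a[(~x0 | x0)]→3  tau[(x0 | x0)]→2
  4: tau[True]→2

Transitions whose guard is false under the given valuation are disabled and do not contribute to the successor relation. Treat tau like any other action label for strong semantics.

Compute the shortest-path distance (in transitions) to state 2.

Answer: 2

Analysis:
Breadth-first toward 2:
  L0 = {0}
  L1 = {4}
  L2 = {2}
2 enters at depth 2; path a·tau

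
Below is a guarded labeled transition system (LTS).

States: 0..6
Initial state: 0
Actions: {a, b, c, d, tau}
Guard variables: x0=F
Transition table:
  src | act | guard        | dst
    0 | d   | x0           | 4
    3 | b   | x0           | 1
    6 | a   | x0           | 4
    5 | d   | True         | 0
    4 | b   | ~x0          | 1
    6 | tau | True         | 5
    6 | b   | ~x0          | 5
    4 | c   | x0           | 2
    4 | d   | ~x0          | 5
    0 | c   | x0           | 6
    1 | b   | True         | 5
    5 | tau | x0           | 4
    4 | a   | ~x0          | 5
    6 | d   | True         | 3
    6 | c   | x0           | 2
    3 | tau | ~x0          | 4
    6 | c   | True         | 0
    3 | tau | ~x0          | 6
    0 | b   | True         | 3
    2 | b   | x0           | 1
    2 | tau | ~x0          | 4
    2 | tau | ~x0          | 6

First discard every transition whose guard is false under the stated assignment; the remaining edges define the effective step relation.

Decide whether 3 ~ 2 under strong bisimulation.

Answer: BISIMILAR

Working:
Refine partition for ~:
  π0 = {{0,1,2,3,4,5,6}}
  π1 = {{0,1},{2,3},{4},{5},{6}}
  π2 = {{0},{1},{2,3},{4},{5},{6}}
stable after 3 split(s): 6 block(s)
class of 3: {2,3}; class of 2: {2,3}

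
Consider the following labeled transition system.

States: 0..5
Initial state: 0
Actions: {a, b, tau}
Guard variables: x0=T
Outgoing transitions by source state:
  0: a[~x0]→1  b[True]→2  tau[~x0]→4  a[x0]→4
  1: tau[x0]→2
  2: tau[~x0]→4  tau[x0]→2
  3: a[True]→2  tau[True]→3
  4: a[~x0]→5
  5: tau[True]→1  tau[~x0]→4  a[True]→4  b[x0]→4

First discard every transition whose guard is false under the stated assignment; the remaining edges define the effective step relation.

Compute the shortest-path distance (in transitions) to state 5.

Answer: UNREACHABLE

Working:
Breadth-first toward 5:
  depth 0: {0}
  depth 1: {2,4}
5 never appears.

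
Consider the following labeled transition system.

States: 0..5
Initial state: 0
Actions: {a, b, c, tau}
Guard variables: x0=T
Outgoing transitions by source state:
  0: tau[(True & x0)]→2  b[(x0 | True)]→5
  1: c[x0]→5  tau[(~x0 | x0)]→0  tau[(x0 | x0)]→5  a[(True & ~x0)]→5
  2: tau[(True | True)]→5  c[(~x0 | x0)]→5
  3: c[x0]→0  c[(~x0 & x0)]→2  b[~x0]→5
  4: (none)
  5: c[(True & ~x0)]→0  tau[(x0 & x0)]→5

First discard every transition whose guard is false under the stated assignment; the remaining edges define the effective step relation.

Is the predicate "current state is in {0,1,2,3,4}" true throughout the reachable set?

Answer: INVARIANT VIOLATED at state 5

Trace:
Safe = {0,1,2,3,4}
Reach set: {0,2,5}
  0: safe
  2: safe
  5: ✗ unsafe
reach 5 via b — violates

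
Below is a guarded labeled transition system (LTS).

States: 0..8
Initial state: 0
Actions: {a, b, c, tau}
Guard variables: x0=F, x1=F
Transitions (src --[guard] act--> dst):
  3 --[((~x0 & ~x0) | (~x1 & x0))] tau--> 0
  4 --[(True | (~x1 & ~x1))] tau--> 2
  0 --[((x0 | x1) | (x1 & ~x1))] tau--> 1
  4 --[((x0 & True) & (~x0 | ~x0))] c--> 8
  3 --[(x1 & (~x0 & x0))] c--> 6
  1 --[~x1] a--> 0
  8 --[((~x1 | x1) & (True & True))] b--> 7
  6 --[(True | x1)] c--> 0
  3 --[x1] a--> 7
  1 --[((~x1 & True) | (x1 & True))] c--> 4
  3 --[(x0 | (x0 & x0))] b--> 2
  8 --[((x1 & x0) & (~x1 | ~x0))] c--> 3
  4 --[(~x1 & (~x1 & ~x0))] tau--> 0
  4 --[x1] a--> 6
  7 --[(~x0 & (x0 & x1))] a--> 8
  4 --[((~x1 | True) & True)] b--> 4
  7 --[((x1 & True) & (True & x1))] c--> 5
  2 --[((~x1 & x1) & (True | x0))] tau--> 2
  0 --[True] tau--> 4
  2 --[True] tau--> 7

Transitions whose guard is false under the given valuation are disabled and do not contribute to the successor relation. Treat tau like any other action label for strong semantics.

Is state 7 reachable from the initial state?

Answer: REACHABLE

Trace:
10 transition(s) survive guard evaluation.
Layer 0: {0}
Layer 1: {4}  cumulative {0,4}
Layer 2: {2}  cumulative {0,2,4}
Layer 3: {7}  cumulative {0,2,4,7}
Reach set: {0,2,4,7}
witness 7: tau·tau·tau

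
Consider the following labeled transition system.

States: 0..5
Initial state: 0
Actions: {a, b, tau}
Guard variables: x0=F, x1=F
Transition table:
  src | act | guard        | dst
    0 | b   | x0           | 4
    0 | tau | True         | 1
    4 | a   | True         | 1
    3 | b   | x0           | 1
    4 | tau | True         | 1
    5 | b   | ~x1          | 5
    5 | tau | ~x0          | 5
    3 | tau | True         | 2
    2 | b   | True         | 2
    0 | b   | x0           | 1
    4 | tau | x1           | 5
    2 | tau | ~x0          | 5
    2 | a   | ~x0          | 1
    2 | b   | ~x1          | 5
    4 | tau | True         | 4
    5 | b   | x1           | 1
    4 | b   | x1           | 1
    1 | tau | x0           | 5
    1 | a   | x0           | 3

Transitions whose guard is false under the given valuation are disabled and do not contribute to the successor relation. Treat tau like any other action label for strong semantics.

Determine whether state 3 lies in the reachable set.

Answer: UNREACHABLE

Analysis:
Guard filter leaves 11 enabled edge(s).
depth 0: {0}
depth 1: {1}  cumulative {0,1}
Reachable = {0,1}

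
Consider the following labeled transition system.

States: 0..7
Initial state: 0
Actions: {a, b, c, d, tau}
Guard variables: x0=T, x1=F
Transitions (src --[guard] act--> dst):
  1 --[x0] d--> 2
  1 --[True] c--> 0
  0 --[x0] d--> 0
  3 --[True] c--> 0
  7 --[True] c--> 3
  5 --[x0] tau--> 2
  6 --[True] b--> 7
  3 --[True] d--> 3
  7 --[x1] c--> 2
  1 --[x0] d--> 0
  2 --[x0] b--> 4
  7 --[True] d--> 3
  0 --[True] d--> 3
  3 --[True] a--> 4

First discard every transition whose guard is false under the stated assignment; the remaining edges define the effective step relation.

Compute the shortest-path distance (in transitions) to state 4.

Answer: 2

Analysis:
Layered search for 4:
  depth 0: {0}
  depth 1: {3}
  depth 2: {4}
depth(4)=2, e.g. d·a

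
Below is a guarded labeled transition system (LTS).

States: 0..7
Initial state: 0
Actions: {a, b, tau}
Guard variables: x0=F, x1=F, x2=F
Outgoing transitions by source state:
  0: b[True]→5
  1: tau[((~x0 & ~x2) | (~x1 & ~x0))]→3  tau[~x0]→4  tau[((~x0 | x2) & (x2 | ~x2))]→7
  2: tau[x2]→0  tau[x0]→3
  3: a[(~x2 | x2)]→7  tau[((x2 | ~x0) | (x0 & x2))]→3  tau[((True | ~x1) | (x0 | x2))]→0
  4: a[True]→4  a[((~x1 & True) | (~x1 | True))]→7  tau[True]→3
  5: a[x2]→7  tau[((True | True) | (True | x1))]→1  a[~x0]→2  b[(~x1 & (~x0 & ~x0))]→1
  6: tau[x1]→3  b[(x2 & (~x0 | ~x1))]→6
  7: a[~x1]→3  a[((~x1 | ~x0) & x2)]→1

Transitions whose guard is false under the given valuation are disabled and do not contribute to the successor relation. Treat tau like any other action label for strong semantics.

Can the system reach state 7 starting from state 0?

Answer: REACHABLE

Working:
14 transition(s) survive guard evaluation.
depth 0: {0}
depth 1: {5}  now seen {0,5}
depth 2: {1,2}  now seen {0,1,2,5}
depth 3: {3,4,7}  now seen {0,1,2,3,4,5,7}
R = {0,1,2,3,4,5,7}
trace reaching 7: b·tau·tau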